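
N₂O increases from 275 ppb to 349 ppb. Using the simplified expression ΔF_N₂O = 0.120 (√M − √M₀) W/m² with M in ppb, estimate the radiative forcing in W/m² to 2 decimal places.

ΔF = 0.25 W/m²

N₂O: 0.120 × (√349 − √275) = 0.120 × (18.6815 − 16.5831) = 0.120 × 2.0984 = 0.2518 W/m².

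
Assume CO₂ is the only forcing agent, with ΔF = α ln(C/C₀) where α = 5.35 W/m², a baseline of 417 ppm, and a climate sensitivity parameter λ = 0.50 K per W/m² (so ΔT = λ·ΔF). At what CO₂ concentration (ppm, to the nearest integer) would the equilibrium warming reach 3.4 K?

Required forcing: ΔF = ΔT/λ = 3.4/0.50 = 6.8000 W/m².
Then ln(C/417) = ΔF/5.35 = 6.8000/5.35 = 1.27103.
So C = 417 × e^1.27103 = 417 × 3.56452 = 1486.40 ppm.

C ≈ 1486 ppm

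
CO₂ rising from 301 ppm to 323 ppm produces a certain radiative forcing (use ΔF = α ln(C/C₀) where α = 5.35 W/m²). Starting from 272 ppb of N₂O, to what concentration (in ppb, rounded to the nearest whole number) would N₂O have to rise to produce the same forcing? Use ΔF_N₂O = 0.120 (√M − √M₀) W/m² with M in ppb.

CO₂ forcing: 5.35 × ln(323/301) = 5.35 × 0.070542 = 0.37740 W/m².
Set 0.120(√M − √272) = 0.37740: √M = 0.37740/0.120 + √272 = 3.1450 + 16.4924 = 19.6374.
M = (19.6374)² = 385.63 ppb.

M ≈ 386 ppb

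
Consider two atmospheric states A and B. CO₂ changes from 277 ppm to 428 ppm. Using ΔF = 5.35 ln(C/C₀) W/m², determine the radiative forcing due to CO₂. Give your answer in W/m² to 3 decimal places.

ΔF = 2.328 W/m²

CO₂: 5.35 × ln(428/277) = 5.35 × ln(1.54513) = 5.35 × 0.43511 = 2.3278 W/m².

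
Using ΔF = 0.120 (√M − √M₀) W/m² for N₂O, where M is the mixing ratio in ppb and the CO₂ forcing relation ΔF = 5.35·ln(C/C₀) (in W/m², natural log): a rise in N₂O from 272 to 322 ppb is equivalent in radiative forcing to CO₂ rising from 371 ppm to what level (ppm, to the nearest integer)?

N₂O forcing: 0.120 × (√322 − √272) = 0.120 × (17.9444 − 16.4924) = 0.120 × 1.4520 = 0.17424 W/m².
Set 5.35 ln(C/371) = 0.17424: ln(C/371) = 0.17424/5.35 = 0.03257, so C = 371 × e^0.03257 = 371 × 1.03311 = 383.28 ppm.

C ≈ 383 ppm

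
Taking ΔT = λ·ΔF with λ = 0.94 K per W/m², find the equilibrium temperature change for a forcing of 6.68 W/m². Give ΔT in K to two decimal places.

ΔT = λ ΔF = 0.94 × 6.68 = 6.2792 K.

ΔT = 6.28 K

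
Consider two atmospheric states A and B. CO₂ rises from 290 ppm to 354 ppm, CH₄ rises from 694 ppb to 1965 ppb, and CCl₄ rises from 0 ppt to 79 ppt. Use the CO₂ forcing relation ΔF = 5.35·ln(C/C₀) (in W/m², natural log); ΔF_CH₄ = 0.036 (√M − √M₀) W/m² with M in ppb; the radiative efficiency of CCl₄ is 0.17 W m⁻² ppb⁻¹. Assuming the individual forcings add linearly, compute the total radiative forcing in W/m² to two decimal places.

ΔF = 1.73 W/m²

CO₂: 5.35 × ln(354/290) = 5.35 × ln(1.22069) = 5.35 × 0.19942 = 1.0669 W/m².
CH₄: 0.036 × (√1965 − √694) = 0.036 × (44.3283 − 26.3439) = 0.036 × 17.9844 = 0.6474 W/m².
CCl₄: Δ = 79 − 0 = 79 ppt = 0.079 ppb; ΔF = 0.17 × 0.079 = 0.0134 W/m².
Total ΔF = 1.0669 + 0.6474 + 0.0134 = 1.7277 W/m².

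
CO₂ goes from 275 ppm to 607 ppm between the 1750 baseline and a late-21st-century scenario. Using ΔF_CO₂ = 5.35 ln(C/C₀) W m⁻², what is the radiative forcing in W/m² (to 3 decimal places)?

ΔF = 4.236 W/m²

CO₂ absorption bands are partially saturated, so forcing scales with the logarithm of the concentration ratio.
CO₂: 5.35 × ln(607/275) = 5.35 × ln(2.20727) = 5.35 × 0.79176 = 4.2359 W/m².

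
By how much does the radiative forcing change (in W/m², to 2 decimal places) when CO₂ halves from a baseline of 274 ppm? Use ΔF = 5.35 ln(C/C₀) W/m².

ΔF = 5.35 × ln(0.5) = 5.35 × -0.69315 = -3.7084 W/m².

ΔF = -3.71 W/m²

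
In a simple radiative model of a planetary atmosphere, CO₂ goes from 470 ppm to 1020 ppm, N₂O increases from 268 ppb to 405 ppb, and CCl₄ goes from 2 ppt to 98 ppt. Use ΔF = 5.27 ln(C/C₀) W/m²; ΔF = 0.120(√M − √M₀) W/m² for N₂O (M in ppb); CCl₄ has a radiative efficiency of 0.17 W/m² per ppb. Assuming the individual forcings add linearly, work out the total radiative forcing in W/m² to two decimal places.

CO₂: 5.27 × ln(1020/470) = 5.27 × ln(2.17021) = 5.27 × 0.77482 = 4.0833 W/m².
N₂O: 0.120 × (√405 − √268) = 0.120 × (20.1246 − 16.3707) = 0.120 × 3.7539 = 0.4505 W/m².
CCl₄: Δ = 98 − 2 = 96 ppt = 0.096 ppb; ΔF = 0.17 × 0.096 = 0.0163 W/m².
Total ΔF = 4.0833 + 0.4505 + 0.0163 = 4.5501 W/m².

ΔF = 4.55 W/m²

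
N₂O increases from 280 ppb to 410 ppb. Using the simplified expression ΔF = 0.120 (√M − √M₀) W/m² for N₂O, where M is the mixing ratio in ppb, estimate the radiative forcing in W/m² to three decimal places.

N₂O: 0.120 × (√410 − √280) = 0.120 × (20.2485 − 16.7332) = 0.120 × 3.5153 = 0.4218 W/m².

ΔF = 0.422 W/m²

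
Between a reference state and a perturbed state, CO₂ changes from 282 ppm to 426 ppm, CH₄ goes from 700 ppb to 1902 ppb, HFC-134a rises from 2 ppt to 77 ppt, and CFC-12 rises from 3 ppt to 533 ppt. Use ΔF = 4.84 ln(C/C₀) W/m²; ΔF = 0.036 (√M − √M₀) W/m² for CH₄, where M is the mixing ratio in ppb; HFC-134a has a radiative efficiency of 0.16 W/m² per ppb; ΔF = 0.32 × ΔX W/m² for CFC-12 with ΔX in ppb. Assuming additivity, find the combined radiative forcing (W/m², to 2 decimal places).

ΔF = 2.80 W/m²

CO₂: 4.84 × ln(426/282) = 4.84 × ln(1.51064) = 4.84 × 0.41253 = 1.9966 W/m².
CH₄: 0.036 × (√1902 − √700) = 0.036 × (43.6119 − 26.4575) = 0.036 × 17.1544 = 0.6176 W/m².
HFC-134a: Δ = 77 − 2 = 75 ppt = 0.075 ppb; ΔF = 0.16 × 0.075 = 0.0120 W/m².
CFC-12: Δ = 533 − 3 = 530 ppt = 0.530 ppb; ΔF = 0.32 × 0.530 = 0.1696 W/m².
Total ΔF = 1.9966 + 0.6176 + 0.0120 + 0.1696 = 2.7958 W/m².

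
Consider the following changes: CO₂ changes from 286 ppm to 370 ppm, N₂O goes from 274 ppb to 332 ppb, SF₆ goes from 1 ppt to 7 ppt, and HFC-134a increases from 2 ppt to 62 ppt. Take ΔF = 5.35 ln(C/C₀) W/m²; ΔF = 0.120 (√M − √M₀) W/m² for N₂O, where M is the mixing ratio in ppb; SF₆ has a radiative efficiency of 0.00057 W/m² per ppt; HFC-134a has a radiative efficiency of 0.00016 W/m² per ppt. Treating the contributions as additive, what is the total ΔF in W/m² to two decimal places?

CO₂: 5.35 × ln(370/286) = 5.35 × ln(1.29371) = 5.35 × 0.25751 = 1.3777 W/m².
N₂O: 0.120 × (√332 − √274) = 0.120 × (18.2209 − 16.5529) = 0.120 × 1.6680 = 0.2002 W/m².
SF₆: ΔF = 0.00057 × (7 − 1) = 0.00057 × 6 = 0.0034 W/m².
HFC-134a: ΔF = 0.00016 × (62 − 2) = 0.00016 × 60 = 0.0096 W/m².
Total ΔF = 1.3777 + 0.2002 + 0.0034 + 0.0096 = 1.5909 W/m².

ΔF = 1.59 W/m²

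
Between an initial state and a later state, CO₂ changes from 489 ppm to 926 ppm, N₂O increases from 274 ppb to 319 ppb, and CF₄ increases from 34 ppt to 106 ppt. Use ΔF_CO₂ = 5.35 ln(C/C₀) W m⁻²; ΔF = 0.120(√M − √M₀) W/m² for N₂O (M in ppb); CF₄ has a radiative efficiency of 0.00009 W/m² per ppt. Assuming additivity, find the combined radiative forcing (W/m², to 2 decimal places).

CO₂: 5.35 × ln(926/489) = 5.35 × ln(1.89366) = 5.35 × 0.63851 = 3.4160 W/m².
N₂O: 0.120 × (√319 − √274) = 0.120 × (17.8606 − 16.5529) = 0.120 × 1.3077 = 0.1569 W/m².
CF₄: ΔF = 0.00009 × (106 − 34) = 0.00009 × 72 = 0.0065 W/m².
Total ΔF = 3.4160 + 0.1569 + 0.0065 = 3.5794 W/m².

ΔF = 3.58 W/m²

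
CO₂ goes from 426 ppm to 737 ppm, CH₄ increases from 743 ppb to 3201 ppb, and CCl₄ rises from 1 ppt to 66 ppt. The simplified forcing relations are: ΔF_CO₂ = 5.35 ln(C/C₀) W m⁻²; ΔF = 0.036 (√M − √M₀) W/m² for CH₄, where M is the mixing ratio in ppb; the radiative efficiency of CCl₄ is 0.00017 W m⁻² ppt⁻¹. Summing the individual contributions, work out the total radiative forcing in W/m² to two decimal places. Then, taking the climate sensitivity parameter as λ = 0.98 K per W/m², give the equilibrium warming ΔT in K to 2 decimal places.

CO₂: 5.35 × ln(737/426) = 5.35 × ln(1.73005) = 5.35 × 0.54815 = 2.9326 W/m².
CH₄: 0.036 × (√3201 − √743) = 0.036 × (56.5774 − 27.2580) = 0.036 × 29.3194 = 1.0555 W/m².
CCl₄: ΔF = 0.00017 × (66 − 1) = 0.00017 × 65 = 0.0111 W/m².
Total ΔF = 2.9326 + 1.0555 + 0.0111 = 3.9992 W/m².
ΔT = λ ΔF = 0.98 × 4.00 = 3.9200 K.

ΔF = 4.00 W/m²; ΔT = 3.92 K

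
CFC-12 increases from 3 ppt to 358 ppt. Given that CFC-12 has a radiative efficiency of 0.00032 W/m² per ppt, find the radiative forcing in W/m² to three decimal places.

CFC-12: ΔF = 0.00032 × (358 − 3) = 0.00032 × 355 = 0.1136 W/m².

ΔF = 0.114 W/m²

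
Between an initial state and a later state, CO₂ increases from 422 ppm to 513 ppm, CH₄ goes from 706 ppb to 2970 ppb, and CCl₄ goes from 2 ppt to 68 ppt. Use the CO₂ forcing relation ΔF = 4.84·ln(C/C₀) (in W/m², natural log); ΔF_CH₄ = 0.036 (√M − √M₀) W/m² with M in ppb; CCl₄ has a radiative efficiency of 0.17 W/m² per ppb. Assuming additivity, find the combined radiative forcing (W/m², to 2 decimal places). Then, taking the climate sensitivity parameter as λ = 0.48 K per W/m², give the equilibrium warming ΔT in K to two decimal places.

ΔF = 1.96 W/m²; ΔT = 0.94 K

CO₂: 4.84 × ln(513/422) = 4.84 × ln(1.21564) = 4.84 × 0.19527 = 0.9451 W/m².
CH₄: 0.036 × (√2970 − √706) = 0.036 × (54.4977 − 26.5707) = 0.036 × 27.9270 = 1.0054 W/m².
CCl₄: Δ = 68 − 2 = 66 ppt = 0.066 ppb; ΔF = 0.17 × 0.066 = 0.0112 W/m².
Total ΔF = 0.9451 + 1.0054 + 0.0112 = 1.9617 W/m².
ΔT = λ ΔF = 0.48 × 1.96 = 0.9408 K.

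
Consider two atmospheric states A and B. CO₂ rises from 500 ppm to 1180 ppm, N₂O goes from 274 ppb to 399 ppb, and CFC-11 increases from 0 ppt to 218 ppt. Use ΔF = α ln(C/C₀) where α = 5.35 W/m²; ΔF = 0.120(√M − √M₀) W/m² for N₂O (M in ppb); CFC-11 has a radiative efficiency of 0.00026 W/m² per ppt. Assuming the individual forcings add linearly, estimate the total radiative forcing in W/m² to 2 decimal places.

CO₂: 5.35 × ln(1180/500) = 5.35 × ln(2.36000) = 5.35 × 0.85866 = 4.5938 W/m².
N₂O: 0.120 × (√399 − √274) = 0.120 × (19.9750 − 16.5529) = 0.120 × 3.4221 = 0.4107 W/m².
CFC-11: ΔF = 0.00026 × (218 − 0) = 0.00026 × 218 = 0.0567 W/m².
Total ΔF = 4.5938 + 0.4107 + 0.0567 = 5.0612 W/m².

ΔF = 5.06 W/m²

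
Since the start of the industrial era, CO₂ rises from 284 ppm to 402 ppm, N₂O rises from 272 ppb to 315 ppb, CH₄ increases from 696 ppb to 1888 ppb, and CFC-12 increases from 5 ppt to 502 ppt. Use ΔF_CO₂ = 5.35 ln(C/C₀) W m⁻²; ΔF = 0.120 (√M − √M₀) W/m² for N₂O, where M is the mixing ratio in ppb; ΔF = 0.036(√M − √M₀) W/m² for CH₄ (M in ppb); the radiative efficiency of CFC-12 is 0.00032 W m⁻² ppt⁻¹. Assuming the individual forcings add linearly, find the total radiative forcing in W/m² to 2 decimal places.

CO₂: 5.35 × ln(402/284) = 5.35 × ln(1.41549) = 5.35 × 0.34748 = 1.8590 W/m².
N₂O: 0.120 × (√315 − √272) = 0.120 × (17.7482 − 16.4924) = 0.120 × 1.2558 = 0.1507 W/m².
CH₄: 0.036 × (√1888 − √696) = 0.036 × (43.4511 − 26.3818) = 0.036 × 17.0693 = 0.6145 W/m².
CFC-12: ΔF = 0.00032 × (502 − 5) = 0.00032 × 497 = 0.1590 W/m².
Total ΔF = 1.8590 + 0.1507 + 0.6145 + 0.1590 = 2.7832 W/m².

ΔF = 2.78 W/m²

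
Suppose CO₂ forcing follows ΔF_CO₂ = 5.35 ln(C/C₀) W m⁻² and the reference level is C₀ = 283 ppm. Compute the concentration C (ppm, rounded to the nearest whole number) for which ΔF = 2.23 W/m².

Set 5.35 ln(C/283) = 2.23, so ln(C/283) = 2.23/5.35 = 0.41682.
Then C/283 = e^0.41682 = 1.51713, giving C = 283 × 1.51713 = 429.35 ppm.

C ≈ 429 ppm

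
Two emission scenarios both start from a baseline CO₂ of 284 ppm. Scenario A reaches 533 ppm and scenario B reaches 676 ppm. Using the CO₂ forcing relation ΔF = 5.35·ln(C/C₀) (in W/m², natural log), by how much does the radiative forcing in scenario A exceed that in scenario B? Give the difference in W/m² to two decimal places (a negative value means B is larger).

ΔF_A − ΔF_B = -1.27 W/m²

ΔF_A = 5.35 ln(533/284) = 5.35 × 0.62955 = 3.3681 W/m².
ΔF_B = 5.35 ln(676/284) = 5.35 × 0.86722 = 4.6396 W/m².
Difference: 3.3681 − 4.6396 = -1.2715 W/m².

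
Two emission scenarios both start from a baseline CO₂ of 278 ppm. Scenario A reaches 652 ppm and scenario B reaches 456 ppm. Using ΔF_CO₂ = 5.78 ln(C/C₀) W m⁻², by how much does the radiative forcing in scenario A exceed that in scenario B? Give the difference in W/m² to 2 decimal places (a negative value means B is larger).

ΔF_A = 5.78 ln(652/278) = 5.78 × 0.85242 = 4.9270 W/m².
ΔF_B = 5.78 ln(456/278) = 5.78 × 0.49487 = 2.8603 W/m².
Difference: 4.9270 − 2.8603 = 2.0667 W/m².

ΔF_A − ΔF_B = 2.07 W/m²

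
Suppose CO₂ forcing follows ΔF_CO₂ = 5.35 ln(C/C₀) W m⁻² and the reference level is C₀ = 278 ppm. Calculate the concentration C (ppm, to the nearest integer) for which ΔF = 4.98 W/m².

C ≈ 705 ppm

Set 5.35 ln(C/278) = 4.98, so ln(C/278) = 4.98/5.35 = 0.93084.
Then C/278 = e^0.93084 = 2.53664, giving C = 278 × 2.53664 = 705.19 ppm.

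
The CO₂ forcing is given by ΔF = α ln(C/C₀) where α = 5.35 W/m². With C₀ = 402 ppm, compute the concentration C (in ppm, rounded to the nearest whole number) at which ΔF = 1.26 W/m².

Set 5.35 ln(C/402) = 1.26, so ln(C/402) = 1.26/5.35 = 0.23551.
Then C/402 = e^0.23551 = 1.26555, giving C = 402 × 1.26555 = 508.75 ppm.

C ≈ 509 ppm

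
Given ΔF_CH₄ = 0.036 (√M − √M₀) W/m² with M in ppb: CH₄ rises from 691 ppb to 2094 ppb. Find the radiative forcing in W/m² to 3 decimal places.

CH₄: 0.036 × (√2094 − √691) = 0.036 × (45.7602 − 26.2869) = 0.036 × 19.4733 = 0.7010 W/m².

ΔF = 0.701 W/m²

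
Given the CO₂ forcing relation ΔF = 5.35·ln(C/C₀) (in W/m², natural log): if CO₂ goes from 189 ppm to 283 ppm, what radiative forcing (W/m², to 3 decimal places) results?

ΔF = 2.160 W/m²

CO₂: 5.35 × ln(283/189) = 5.35 × ln(1.49735) = 5.35 × 0.40370 = 2.1598 W/m².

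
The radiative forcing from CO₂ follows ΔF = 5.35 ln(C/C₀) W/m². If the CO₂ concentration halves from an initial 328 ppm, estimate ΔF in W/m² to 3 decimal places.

ΔF = -3.708 W/m²

Because the forcing depends only on the ratio C/C₀, the initial concentration does not enter.
ΔF = 5.35 × ln(0.5) = 5.35 × -0.69315 = -3.7084 W/m².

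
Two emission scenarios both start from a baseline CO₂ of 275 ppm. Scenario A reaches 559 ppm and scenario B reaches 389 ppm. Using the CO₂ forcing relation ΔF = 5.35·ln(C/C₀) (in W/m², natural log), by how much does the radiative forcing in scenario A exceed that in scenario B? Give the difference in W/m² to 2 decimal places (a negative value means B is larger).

ΔF_A − ΔF_B = 1.94 W/m²

ΔF_A = 5.35 ln(559/275) = 5.35 × 0.70938 = 3.7952 W/m².
ΔF_B = 5.35 ln(389/275) = 5.35 × 0.34681 = 1.8554 W/m².
Difference: 3.7952 − 1.8554 = 1.9398 W/m².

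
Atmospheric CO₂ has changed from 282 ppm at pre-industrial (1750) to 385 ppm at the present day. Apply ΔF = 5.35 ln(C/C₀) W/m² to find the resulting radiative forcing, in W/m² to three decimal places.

ΔF = 1.666 W/m²

CO₂ absorption bands are partially saturated, so forcing scales with the logarithm of the concentration ratio.
CO₂: 5.35 × ln(385/282) = 5.35 × ln(1.36525) = 5.35 × 0.31134 = 1.6657 W/m².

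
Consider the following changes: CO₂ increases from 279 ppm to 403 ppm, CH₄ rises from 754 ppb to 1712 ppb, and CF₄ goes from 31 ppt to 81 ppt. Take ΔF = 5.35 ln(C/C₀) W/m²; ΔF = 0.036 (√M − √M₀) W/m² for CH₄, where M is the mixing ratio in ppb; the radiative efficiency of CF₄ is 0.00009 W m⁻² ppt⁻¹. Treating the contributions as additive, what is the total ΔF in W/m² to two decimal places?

CO₂: 5.35 × ln(403/279) = 5.35 × ln(1.44444) = 5.35 × 0.36772 = 1.9673 W/m².
CH₄: 0.036 × (√1712 − √754) = 0.036 × (41.3763 − 27.4591) = 0.036 × 13.9172 = 0.5010 W/m².
CF₄: ΔF = 0.00009 × (81 − 31) = 0.00009 × 50 = 0.0045 W/m².
Total ΔF = 1.9673 + 0.5010 + 0.0045 = 2.4728 W/m².

ΔF = 2.47 W/m²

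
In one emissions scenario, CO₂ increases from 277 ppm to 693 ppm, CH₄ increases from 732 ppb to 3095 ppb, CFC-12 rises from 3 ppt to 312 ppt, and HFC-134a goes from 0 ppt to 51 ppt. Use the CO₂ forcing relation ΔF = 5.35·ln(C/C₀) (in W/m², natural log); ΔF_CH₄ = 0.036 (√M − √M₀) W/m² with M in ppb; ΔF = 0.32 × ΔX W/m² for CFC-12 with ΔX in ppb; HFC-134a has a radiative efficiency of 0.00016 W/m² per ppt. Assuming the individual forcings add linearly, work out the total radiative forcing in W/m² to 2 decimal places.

ΔF = 6.04 W/m²

CO₂: 5.35 × ln(693/277) = 5.35 × ln(2.50181) = 5.35 × 0.91701 = 4.9060 W/m².
CH₄: 0.036 × (√3095 − √732) = 0.036 × (55.6327 − 27.0555) = 0.036 × 28.5772 = 1.0288 W/m².
CFC-12: Δ = 312 − 3 = 309 ppt = 0.309 ppb; ΔF = 0.32 × 0.309 = 0.0989 W/m².
HFC-134a: ΔF = 0.00016 × (51 − 0) = 0.00016 × 51 = 0.0082 W/m².
Total ΔF = 4.9060 + 1.0288 + 0.0989 + 0.0082 = 6.0419 W/m².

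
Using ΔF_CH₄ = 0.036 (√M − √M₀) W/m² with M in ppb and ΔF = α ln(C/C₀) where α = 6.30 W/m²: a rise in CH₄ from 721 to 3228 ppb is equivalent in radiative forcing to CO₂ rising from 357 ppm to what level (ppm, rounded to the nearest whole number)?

CH₄ forcing: 0.036 × (√3228 − √721) = 0.036 × (56.8155 − 26.8514) = 0.036 × 29.9641 = 1.07871 W/m².
Set 6.30 ln(C/357) = 1.07871: ln(C/357) = 1.07871/6.30 = 0.17122, so C = 357 × e^0.17122 = 357 × 1.18675 = 423.67 ppm.

C ≈ 424 ppm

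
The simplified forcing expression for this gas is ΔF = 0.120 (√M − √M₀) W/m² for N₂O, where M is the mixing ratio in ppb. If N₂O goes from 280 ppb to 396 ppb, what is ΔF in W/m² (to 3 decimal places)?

ΔF = 0.380 W/m²

N₂O: 0.120 × (√396 − √280) = 0.120 × (19.8997 − 16.7332) = 0.120 × 3.1665 = 0.3800 W/m².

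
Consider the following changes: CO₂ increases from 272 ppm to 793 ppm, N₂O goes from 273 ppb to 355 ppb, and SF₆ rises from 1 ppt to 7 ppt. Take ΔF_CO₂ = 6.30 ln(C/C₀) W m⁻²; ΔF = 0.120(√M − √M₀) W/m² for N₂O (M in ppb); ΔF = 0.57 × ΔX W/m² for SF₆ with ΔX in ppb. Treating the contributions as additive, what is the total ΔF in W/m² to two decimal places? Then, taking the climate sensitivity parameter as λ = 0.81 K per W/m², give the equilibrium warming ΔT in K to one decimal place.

CO₂: 6.30 × ln(793/272) = 6.30 × ln(2.91544) = 6.30 × 1.07002 = 6.7411 W/m².
N₂O: 0.120 × (√355 − √273) = 0.120 × (18.8414 − 16.5227) = 0.120 × 2.3187 = 0.2782 W/m².
SF₆: Δ = 7 − 1 = 6 ppt = 0.006 ppb; ΔF = 0.57 × 0.006 = 0.0034 W/m².
Total ΔF = 6.7411 + 0.2782 + 0.0034 = 7.0227 W/m².
ΔT = λ ΔF = 0.81 × 7.02 = 5.6862 K.

ΔF = 7.02 W/m²; ΔT = 5.7 K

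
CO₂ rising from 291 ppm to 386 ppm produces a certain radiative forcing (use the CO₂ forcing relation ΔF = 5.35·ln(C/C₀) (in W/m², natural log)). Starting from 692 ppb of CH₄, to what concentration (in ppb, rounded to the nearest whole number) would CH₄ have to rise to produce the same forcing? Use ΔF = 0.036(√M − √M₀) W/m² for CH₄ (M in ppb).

M ≈ 4664 ppb

CO₂ forcing: 5.35 × ln(386/291) = 5.35 × 0.282514 = 1.51145 W/m².
Set 0.036(√M − √692) = 1.51145: √M = 1.51145/0.036 + √692 = 41.9847 + 26.3059 = 68.2906.
M = (68.2906)² = 4663.61 ppb.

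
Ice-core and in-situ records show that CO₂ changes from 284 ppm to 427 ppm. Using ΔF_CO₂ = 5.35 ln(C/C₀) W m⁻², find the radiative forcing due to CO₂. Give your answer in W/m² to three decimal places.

CO₂ absorption bands are partially saturated, so forcing scales with the logarithm of the concentration ratio.
CO₂: 5.35 × ln(427/284) = 5.35 × ln(1.50352) = 5.35 × 0.40781 = 2.1818 W/m².

ΔF = 2.182 W/m²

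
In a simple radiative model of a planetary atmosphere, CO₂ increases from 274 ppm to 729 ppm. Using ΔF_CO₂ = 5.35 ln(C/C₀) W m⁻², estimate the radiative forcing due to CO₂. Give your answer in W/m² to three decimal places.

CO₂: 5.35 × ln(729/274) = 5.35 × ln(2.66058) = 5.35 × 0.97854 = 5.2352 W/m².

ΔF = 5.235 W/m²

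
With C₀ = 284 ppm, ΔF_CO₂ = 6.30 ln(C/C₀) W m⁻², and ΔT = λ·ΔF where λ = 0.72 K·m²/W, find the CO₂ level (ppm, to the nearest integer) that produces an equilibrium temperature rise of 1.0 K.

Required forcing: ΔF = ΔT/λ = 1.0/0.72 = 1.3889 W/m².
Then ln(C/284) = ΔF/6.30 = 1.3889/6.30 = 0.22046.
So C = 284 × e^0.22046 = 284 × 1.24665 = 354.05 ppm.

C ≈ 354 ppm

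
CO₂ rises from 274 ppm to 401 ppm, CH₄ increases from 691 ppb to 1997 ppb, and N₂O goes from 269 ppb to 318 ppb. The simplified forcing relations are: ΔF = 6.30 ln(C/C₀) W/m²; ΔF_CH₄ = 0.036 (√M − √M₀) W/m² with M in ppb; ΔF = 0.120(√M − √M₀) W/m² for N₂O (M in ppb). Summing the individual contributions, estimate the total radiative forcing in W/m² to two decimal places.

ΔF = 3.23 W/m²

CO₂: 6.30 × ln(401/274) = 6.30 × ln(1.46350) = 6.30 × 0.38083 = 2.3992 W/m².
CH₄: 0.036 × (√1997 − √691) = 0.036 × (44.6878 − 26.2869) = 0.036 × 18.4009 = 0.6624 W/m².
N₂O: 0.120 × (√318 − √269) = 0.120 × (17.8326 − 16.4012) = 0.120 × 1.4314 = 0.1718 W/m².
Total ΔF = 2.3992 + 0.6624 + 0.1718 = 3.2334 W/m².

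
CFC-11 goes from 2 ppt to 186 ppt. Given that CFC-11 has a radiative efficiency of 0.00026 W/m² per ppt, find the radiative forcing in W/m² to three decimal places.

ΔF = 0.048 W/m²

CFC-11: ΔF = 0.00026 × (186 − 2) = 0.00026 × 184 = 0.0478 W/m².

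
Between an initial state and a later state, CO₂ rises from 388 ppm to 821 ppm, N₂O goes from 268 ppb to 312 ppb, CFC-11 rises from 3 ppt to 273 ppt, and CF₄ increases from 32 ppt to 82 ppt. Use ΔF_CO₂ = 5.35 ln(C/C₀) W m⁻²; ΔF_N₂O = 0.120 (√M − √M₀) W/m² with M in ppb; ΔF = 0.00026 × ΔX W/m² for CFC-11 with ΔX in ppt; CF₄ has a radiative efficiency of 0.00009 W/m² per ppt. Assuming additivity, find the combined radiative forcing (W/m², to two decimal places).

CO₂: 5.35 × ln(821/388) = 5.35 × ln(2.11598) = 5.35 × 0.74952 = 4.0099 W/m².
N₂O: 0.120 × (√312 − √268) = 0.120 × (17.6635 − 16.3707) = 0.120 × 1.2928 = 0.1551 W/m².
CFC-11: ΔF = 0.00026 × (273 − 3) = 0.00026 × 270 = 0.0702 W/m².
CF₄: ΔF = 0.00009 × (82 − 32) = 0.00009 × 50 = 0.0045 W/m².
Total ΔF = 4.0099 + 0.1551 + 0.0702 + 0.0045 = 4.2397 W/m².

ΔF = 4.24 W/m²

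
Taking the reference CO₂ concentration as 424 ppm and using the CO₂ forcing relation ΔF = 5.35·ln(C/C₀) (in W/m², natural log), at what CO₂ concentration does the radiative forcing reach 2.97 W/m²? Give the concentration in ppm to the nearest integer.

Set 5.35 ln(C/424) = 2.97, so ln(C/424) = 2.97/5.35 = 0.55514.
Then C/424 = e^0.55514 = 1.74218, giving C = 424 × 1.74218 = 738.68 ppm.

C ≈ 739 ppm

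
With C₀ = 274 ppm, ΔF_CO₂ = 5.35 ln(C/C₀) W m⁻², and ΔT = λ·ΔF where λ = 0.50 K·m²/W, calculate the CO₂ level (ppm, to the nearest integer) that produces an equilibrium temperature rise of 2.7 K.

C ≈ 752 ppm

Required forcing: ΔF = ΔT/λ = 2.7/0.50 = 5.4000 W/m².
Then ln(C/274) = ΔF/5.35 = 5.4000/5.35 = 1.00935.
So C = 274 × e^1.00935 = 274 × 2.74382 = 751.81 ppm.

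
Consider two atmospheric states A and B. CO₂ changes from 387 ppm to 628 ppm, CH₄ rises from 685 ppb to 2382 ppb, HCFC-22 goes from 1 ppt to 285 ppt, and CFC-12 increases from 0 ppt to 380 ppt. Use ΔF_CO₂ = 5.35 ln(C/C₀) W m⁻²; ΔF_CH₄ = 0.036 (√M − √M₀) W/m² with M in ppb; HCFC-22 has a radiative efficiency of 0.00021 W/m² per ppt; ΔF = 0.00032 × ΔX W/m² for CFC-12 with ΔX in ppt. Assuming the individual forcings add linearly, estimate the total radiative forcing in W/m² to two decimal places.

ΔF = 3.59 W/m²

CO₂: 5.35 × ln(628/387) = 5.35 × ln(1.62274) = 5.35 × 0.48412 = 2.5900 W/m².
CH₄: 0.036 × (√2382 − √685) = 0.036 × (48.8057 − 26.1725) = 0.036 × 22.6332 = 0.8148 W/m².
HCFC-22: ΔF = 0.00021 × (285 − 1) = 0.00021 × 284 = 0.0596 W/m².
CFC-12: ΔF = 0.00032 × (380 − 0) = 0.00032 × 380 = 0.1216 W/m².
Total ΔF = 2.5900 + 0.8148 + 0.0596 + 0.1216 = 3.5860 W/m².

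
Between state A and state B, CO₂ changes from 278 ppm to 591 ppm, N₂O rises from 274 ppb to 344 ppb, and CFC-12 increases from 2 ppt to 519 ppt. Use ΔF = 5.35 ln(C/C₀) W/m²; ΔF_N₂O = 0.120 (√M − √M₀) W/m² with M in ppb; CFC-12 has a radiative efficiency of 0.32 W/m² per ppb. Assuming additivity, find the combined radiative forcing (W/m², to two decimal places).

ΔF = 4.44 W/m²

CO₂: 5.35 × ln(591/278) = 5.35 × ln(2.12590) = 5.35 × 0.75420 = 4.0350 W/m².
N₂O: 0.120 × (√344 − √274) = 0.120 × (18.5472 − 16.5529) = 0.120 × 1.9943 = 0.2393 W/m².
CFC-12: Δ = 519 − 2 = 517 ppt = 0.517 ppb; ΔF = 0.32 × 0.517 = 0.1654 W/m².
Total ΔF = 4.0350 + 0.2393 + 0.1654 = 4.4397 W/m².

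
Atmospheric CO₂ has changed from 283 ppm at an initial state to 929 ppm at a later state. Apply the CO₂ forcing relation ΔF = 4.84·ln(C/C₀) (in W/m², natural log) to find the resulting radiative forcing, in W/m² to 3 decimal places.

ΔF = 5.753 W/m²

CO₂: 4.84 × ln(929/283) = 4.84 × ln(3.28269) = 4.84 × 1.18866 = 5.7531 W/m².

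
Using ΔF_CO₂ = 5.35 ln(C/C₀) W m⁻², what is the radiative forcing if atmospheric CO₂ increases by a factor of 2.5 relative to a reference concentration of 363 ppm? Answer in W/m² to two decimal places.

Because the forcing depends only on the ratio C/C₀, the initial concentration does not enter.
ΔF = 5.35 × ln(2.5) = 5.35 × 0.91629 = 4.9022 W/m².

ΔF = 4.90 W/m²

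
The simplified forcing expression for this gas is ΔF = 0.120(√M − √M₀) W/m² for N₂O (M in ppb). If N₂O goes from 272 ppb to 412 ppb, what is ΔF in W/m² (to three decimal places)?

ΔF = 0.457 W/m²

N₂O: 0.120 × (√412 − √272) = 0.120 × (20.2978 − 16.4924) = 0.120 × 3.8054 = 0.4566 W/m².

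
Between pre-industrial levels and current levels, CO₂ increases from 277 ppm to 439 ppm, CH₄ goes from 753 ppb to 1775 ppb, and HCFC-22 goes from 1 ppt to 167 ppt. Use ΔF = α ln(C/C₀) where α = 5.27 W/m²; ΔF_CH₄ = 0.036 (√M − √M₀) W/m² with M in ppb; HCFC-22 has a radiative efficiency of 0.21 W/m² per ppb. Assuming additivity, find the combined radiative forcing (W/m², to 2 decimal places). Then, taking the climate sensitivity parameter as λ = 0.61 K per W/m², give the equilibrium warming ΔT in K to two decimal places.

ΔF = 2.99 W/m²; ΔT = 1.82 K

CO₂: 5.27 × ln(439/277) = 5.27 × ln(1.58484) = 5.27 × 0.46048 = 2.4267 W/m².
CH₄: 0.036 × (√1775 − √753) = 0.036 × (42.1307 − 27.4408) = 0.036 × 14.6899 = 0.5288 W/m².
HCFC-22: Δ = 167 − 1 = 166 ppt = 0.166 ppb; ΔF = 0.21 × 0.166 = 0.0349 W/m².
Total ΔF = 2.4267 + 0.5288 + 0.0349 = 2.9904 W/m².
ΔT = λ ΔF = 0.61 × 2.99 = 1.8239 K.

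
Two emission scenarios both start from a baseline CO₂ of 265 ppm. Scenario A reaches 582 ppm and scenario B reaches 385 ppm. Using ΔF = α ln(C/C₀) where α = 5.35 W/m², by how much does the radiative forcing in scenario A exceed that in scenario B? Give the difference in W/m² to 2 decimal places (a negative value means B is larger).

ΔF_A − ΔF_B = 2.21 W/m²

ΔF_A = 5.35 ln(582/265) = 5.35 × 0.78674 = 4.2091 W/m².
ΔF_B = 5.35 ln(385/265) = 5.35 × 0.37351 = 1.9983 W/m².
Difference: 4.2091 − 1.9983 = 2.2108 W/m².
(Equivalently, ΔF_A − ΔF_B = 5.35 ln(582/385) = 5.35 × 0.41323 = 2.2108 W/m².)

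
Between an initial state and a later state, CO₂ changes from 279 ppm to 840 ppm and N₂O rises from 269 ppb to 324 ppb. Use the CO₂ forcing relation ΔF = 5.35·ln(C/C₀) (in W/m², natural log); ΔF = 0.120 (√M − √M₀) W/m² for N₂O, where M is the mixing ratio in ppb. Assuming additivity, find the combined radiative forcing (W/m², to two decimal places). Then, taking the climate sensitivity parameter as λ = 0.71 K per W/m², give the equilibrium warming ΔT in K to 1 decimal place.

ΔF = 6.09 W/m²; ΔT = 4.3 K

CO₂: 5.35 × ln(840/279) = 5.35 × ln(3.01075) = 5.35 × 1.10219 = 5.8967 W/m².
N₂O: 0.120 × (√324 − √269) = 0.120 × (18.0000 − 16.4012) = 0.120 × 1.5988 = 0.1919 W/m².
Total ΔF = 5.8967 + 0.1919 = 6.0886 W/m².
ΔT = λ ΔF = 0.71 × 6.09 = 4.3239 K.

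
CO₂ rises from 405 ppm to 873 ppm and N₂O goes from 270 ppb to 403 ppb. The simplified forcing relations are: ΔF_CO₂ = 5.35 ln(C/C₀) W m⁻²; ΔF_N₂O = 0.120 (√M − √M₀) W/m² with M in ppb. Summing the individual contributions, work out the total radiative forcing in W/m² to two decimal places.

ΔF = 4.55 W/m²

CO₂: 5.35 × ln(873/405) = 5.35 × ln(2.15556) = 5.35 × 0.76805 = 4.1091 W/m².
N₂O: 0.120 × (√403 − √270) = 0.120 × (20.0749 − 16.4317) = 0.120 × 3.6432 = 0.4372 W/m².
Total ΔF = 4.1091 + 0.4372 = 4.5463 W/m².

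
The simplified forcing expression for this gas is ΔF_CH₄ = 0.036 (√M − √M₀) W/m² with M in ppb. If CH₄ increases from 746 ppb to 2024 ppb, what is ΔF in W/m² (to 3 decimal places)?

ΔF = 0.636 W/m²

CH₄: 0.036 × (√2024 − √746) = 0.036 × (44.9889 − 27.3130) = 0.036 × 17.6759 = 0.6363 W/m².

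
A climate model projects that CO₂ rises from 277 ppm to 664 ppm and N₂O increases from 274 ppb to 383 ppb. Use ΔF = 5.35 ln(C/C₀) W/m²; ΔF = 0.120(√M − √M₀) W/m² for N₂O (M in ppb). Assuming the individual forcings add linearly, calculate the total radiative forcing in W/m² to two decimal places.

CO₂: 5.35 × ln(664/277) = 5.35 × ln(2.39711) = 5.35 × 0.87426 = 4.6773 W/m².
N₂O: 0.120 × (√383 − √274) = 0.120 × (19.5704 − 16.5529) = 0.120 × 3.0175 = 0.3621 W/m².
Total ΔF = 4.6773 + 0.3621 = 5.0394 W/m².

ΔF = 5.04 W/m²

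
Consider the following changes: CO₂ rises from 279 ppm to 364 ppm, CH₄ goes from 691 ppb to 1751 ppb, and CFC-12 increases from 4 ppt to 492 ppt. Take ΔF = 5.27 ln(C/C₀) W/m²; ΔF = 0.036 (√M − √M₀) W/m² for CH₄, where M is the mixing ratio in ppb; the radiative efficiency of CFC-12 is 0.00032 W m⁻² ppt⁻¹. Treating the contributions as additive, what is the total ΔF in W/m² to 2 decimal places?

ΔF = 2.12 W/m²

CO₂: 5.27 × ln(364/279) = 5.27 × ln(1.30466) = 5.27 × 0.26594 = 1.4015 W/m².
CH₄: 0.036 × (√1751 − √691) = 0.036 × (41.8450 − 26.2869) = 0.036 × 15.5581 = 0.5601 W/m².
CFC-12: ΔF = 0.00032 × (492 − 4) = 0.00032 × 488 = 0.1562 W/m².
Total ΔF = 1.4015 + 0.5601 + 0.1562 = 2.1178 W/m².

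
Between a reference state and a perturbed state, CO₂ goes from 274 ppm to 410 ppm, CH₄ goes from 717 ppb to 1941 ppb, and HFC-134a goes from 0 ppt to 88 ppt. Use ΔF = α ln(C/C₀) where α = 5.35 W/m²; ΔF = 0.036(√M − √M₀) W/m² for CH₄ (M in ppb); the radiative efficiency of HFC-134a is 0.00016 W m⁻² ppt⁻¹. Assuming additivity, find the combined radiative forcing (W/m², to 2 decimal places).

CO₂: 5.35 × ln(410/274) = 5.35 × ln(1.49635) = 5.35 × 0.40303 = 2.1562 W/m².
CH₄: 0.036 × (√1941 − √717) = 0.036 × (44.0568 − 26.7769) = 0.036 × 17.2799 = 0.6221 W/m².
HFC-134a: ΔF = 0.00016 × (88 − 0) = 0.00016 × 88 = 0.0141 W/m².
Total ΔF = 2.1562 + 0.6221 + 0.0141 = 2.7924 W/m².

ΔF = 2.79 W/m²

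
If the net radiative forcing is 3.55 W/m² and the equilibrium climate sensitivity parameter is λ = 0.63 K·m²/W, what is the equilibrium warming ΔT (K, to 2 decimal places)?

ΔT = λ ΔF = 0.63 × 3.55 = 2.2365 K.

ΔT = 2.24 K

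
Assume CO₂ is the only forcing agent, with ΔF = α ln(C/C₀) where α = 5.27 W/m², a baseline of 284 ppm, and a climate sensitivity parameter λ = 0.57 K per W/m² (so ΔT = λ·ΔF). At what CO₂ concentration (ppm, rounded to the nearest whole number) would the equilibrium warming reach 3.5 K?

Required forcing: ΔF = ΔT/λ = 3.5/0.57 = 6.1404 W/m².
Then ln(C/284) = ΔF/5.27 = 6.1404/5.27 = 1.16516.
So C = 284 × e^1.16516 = 284 × 3.20644 = 910.63 ppm.

C ≈ 911 ppm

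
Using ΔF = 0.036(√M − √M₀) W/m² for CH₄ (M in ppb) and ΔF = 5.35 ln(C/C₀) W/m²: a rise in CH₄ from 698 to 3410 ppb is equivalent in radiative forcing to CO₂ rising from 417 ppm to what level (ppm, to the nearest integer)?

CH₄ forcing: 0.036 × (√3410 − √698) = 0.036 × (58.3952 − 26.4197) = 0.036 × 31.9755 = 1.15112 W/m².
Set 5.35 ln(C/417) = 1.15112: ln(C/417) = 1.15112/5.35 = 0.21516, so C = 417 × e^0.21516 = 417 × 1.24006 = 517.11 ppm.

C ≈ 517 ppm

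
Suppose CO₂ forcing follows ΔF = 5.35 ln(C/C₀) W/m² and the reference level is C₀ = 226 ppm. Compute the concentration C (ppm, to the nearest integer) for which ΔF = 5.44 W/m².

C ≈ 625 ppm

Set 5.35 ln(C/226) = 5.44, so ln(C/226) = 5.44/5.35 = 1.01682.
Then C/226 = e^1.01682 = 2.76439, giving C = 226 × 2.76439 = 624.75 ppm.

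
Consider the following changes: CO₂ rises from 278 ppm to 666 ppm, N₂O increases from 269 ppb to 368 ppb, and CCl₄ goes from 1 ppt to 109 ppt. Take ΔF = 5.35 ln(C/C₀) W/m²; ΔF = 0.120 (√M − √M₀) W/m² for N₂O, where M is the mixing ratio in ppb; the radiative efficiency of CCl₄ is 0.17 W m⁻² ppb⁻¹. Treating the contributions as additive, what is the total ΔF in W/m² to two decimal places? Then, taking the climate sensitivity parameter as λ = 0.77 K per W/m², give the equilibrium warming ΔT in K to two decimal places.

ΔF = 5.03 W/m²; ΔT = 3.87 K

CO₂: 5.35 × ln(666/278) = 5.35 × ln(2.39568) = 5.35 × 0.87367 = 4.6741 W/m².
N₂O: 0.120 × (√368 − √269) = 0.120 × (19.1833 − 16.4012) = 0.120 × 2.7821 = 0.3339 W/m².
CCl₄: Δ = 109 − 1 = 108 ppt = 0.108 ppb; ΔF = 0.17 × 0.108 = 0.0184 W/m².
Total ΔF = 4.6741 + 0.3339 + 0.0184 = 5.0264 W/m².
ΔT = λ ΔF = 0.77 × 5.03 = 3.8731 K.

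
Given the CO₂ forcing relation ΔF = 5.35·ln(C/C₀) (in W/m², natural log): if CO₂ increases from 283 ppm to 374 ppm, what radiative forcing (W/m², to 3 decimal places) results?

CO₂ absorption bands are partially saturated, so forcing scales with the logarithm of the concentration ratio.
CO₂: 5.35 × ln(374/283) = 5.35 × ln(1.32155) = 5.35 × 0.27881 = 1.4916 W/m².

ΔF = 1.492 W/m²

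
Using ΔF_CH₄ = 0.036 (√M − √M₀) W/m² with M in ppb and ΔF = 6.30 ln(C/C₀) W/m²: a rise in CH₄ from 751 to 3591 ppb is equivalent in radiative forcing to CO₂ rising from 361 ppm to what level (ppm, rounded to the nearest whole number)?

CH₄ forcing: 0.036 × (√3591 − √751) = 0.036 × (59.9250 − 27.4044) = 0.036 × 32.5206 = 1.17074 W/m².
Set 6.30 ln(C/361) = 1.17074: ln(C/361) = 1.17074/6.30 = 0.18583, so C = 361 × e^0.18583 = 361 × 1.20422 = 434.72 ppm.

C ≈ 435 ppm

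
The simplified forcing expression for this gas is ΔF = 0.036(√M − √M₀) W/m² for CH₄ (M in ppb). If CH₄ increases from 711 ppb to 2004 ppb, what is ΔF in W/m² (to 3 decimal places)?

CH₄: 0.036 × (√2004 − √711) = 0.036 × (44.7661 − 26.6646) = 0.036 × 18.1015 = 0.6517 W/m².

ΔF = 0.652 W/m²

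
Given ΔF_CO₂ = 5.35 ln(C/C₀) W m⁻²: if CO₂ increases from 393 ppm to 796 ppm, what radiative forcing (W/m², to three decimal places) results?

ΔF = 3.776 W/m²

CO₂ absorption bands are partially saturated, so forcing scales with the logarithm of the concentration ratio.
CO₂: 5.35 × ln(796/393) = 5.35 × ln(2.02545) = 5.35 × 0.70579 = 3.7760 W/m².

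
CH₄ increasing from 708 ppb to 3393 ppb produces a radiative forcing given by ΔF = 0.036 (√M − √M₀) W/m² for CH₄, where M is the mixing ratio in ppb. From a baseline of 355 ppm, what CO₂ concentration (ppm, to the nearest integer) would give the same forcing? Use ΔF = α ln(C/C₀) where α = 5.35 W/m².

CH₄ forcing: 0.036 × (√3393 − √708) = 0.036 × (58.2495 − 26.6083) = 0.036 × 31.6412 = 1.13908 W/m².
Set 5.35 ln(C/355) = 1.13908: ln(C/355) = 1.13908/5.35 = 0.21291, so C = 355 × e^0.21291 = 355 × 1.23727 = 439.23 ppm.

C ≈ 439 ppm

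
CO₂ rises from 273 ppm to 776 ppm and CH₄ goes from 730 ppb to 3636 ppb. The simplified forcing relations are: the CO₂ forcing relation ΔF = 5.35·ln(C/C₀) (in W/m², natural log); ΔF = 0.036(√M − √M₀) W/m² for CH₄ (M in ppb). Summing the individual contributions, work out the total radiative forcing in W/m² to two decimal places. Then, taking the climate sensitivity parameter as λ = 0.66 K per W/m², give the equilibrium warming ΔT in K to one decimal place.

CO₂: 5.35 × ln(776/273) = 5.35 × ln(2.84249) = 5.35 × 1.04468 = 5.5890 W/m².
CH₄: 0.036 × (√3636 − √730) = 0.036 × (60.2993 − 27.0185) = 0.036 × 33.2808 = 1.1981 W/m².
Total ΔF = 5.5890 + 1.1981 = 6.7871 W/m².
ΔT = λ ΔF = 0.66 × 6.79 = 4.4814 K.

ΔF = 6.79 W/m²; ΔT = 4.5 K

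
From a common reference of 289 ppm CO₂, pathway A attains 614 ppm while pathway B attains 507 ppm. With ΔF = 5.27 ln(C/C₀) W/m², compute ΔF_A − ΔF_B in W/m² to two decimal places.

ΔF_A = 5.27 ln(614/289) = 5.27 × 0.75357 = 3.9713 W/m².
ΔF_B = 5.27 ln(507/289) = 5.27 × 0.56208 = 2.9622 W/m².
Difference: 3.9713 − 2.9622 = 1.0091 W/m².
(Equivalently, ΔF_A − ΔF_B = 5.27 ln(614/507) = 5.27 × 0.19148 = 1.0091 W/m².)

ΔF_A − ΔF_B = 1.01 W/m²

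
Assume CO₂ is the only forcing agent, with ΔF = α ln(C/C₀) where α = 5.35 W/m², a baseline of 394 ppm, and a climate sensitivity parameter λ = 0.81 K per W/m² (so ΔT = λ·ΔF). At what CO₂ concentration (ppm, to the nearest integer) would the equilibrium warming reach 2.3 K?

Required forcing: ΔF = ΔT/λ = 2.3/0.81 = 2.8395 W/m².
Then ln(C/394) = ΔF/5.35 = 2.8395/5.35 = 0.53075.
So C = 394 × e^0.53075 = 394 × 1.70021 = 669.88 ppm.

C ≈ 670 ppm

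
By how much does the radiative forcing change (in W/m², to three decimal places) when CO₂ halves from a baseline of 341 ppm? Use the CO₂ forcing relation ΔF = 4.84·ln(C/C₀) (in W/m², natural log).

ΔF = 4.84 × ln(0.5) = 4.84 × -0.69315 = -3.3548 W/m².

ΔF = -3.355 W/m²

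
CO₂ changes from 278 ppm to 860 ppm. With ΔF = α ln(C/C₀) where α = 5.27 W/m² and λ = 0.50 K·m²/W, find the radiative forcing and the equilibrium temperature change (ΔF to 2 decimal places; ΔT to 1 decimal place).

ΔF = 5.95 W/m²; ΔT = 3.0 K

CO₂: 5.27 × ln(860/278) = 5.27 × ln(3.09353) = 5.27 × 1.12931 = 5.9515 W/m².
ΔT = λ ΔF = 0.50 × 5.95 = 2.9750 K.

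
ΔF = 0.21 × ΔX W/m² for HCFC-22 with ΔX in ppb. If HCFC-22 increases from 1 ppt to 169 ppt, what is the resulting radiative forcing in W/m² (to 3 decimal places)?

ΔF = 0.035 W/m²

HCFC-22: Δ = 169 − 1 = 168 ppt = 0.168 ppb; ΔF = 0.21 × 0.168 = 0.0353 W/m².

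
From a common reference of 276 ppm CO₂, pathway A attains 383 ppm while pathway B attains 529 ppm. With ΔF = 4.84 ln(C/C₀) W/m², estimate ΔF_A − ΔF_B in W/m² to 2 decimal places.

ΔF_A = 4.84 ln(383/276) = 4.84 × 0.32763 = 1.5857 W/m².
ΔF_B = 4.84 ln(529/276) = 4.84 × 0.65059 = 3.1489 W/m².
Difference: 1.5857 − 3.1489 = -1.5632 W/m².

ΔF_A − ΔF_B = -1.56 W/m²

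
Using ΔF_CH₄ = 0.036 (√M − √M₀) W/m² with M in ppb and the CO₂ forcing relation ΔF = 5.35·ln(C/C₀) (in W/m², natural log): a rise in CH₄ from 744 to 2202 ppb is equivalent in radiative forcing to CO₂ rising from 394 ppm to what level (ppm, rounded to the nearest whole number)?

CH₄ forcing: 0.036 × (√2202 − √744) = 0.036 × (46.9255 − 27.2764) = 0.036 × 19.6491 = 0.70737 W/m².
Set 5.35 ln(C/394) = 0.70737: ln(C/394) = 0.70737/5.35 = 0.13222, so C = 394 × e^0.13222 = 394 × 1.14136 = 449.70 ppm.

C ≈ 450 ppm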